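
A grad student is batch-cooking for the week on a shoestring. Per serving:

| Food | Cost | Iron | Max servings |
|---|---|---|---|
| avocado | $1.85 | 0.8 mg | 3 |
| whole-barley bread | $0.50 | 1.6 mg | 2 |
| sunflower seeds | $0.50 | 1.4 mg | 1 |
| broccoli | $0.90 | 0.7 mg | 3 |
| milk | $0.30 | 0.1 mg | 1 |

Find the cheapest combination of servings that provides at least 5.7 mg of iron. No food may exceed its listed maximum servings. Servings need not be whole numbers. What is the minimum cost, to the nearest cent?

Cost per mg of iron: whole-barley bread $0.3125, sunflower seeds $0.3571, broccoli $1.2857, avocado $2.3125, milk $3.0000.
Take 2 servings of whole-barley bread: +3.2 mg iron for $1.00 (total $1.00, still need 2.5 mg).
Take 1 serving of sunflower seeds: +1.4 mg iron for $0.50 (total $1.50, still need 1.1 mg).
Take 1.571 servings of broccoli: +1.1 mg iron for $1.41 (total $2.91, still need 0.0 mg).
Filling from the cheapest source first is optimal under one linear minimum: $2.91.

$2.91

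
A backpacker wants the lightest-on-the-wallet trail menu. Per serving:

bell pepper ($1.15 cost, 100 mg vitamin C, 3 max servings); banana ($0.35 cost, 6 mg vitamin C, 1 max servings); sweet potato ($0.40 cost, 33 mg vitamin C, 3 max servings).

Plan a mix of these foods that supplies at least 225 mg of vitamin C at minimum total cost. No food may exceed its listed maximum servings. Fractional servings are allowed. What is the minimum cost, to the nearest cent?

Cost per mg of vitamin C: bell pepper $0.0115, sweet potato $0.0121, banana $0.0583.
Take 2.25 servings of bell pepper: +225.0 mg vitamin C for $2.59 (total $2.59, still need 0.0 mg).
Greedy by cheapest-per-mg is optimal for a single linear constraint, so the minimum cost is $2.59.

$2.59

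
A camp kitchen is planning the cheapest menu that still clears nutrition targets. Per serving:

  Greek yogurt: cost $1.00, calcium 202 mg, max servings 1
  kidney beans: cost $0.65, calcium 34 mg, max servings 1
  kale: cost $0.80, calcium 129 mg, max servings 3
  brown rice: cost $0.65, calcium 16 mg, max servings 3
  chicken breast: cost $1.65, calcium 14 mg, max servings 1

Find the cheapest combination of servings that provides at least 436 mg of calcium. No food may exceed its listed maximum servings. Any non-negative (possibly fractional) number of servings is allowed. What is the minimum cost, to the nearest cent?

$2.45

Cost per mg of calcium: Greek yogurt $0.0050, kale $0.0062, kidney beans $0.0191, brown rice $0.0406, chicken breast $0.1179.
Take 1 serving of Greek yogurt: +202.0 mg calcium for $1.00 (total $1.00, still need 234.0 mg).
Take 1.814 servings of kale: +234.0 mg calcium for $1.45 (total $2.45, still need 0.0 mg).
Filling from the cheapest source first is optimal under one linear minimum: $2.45.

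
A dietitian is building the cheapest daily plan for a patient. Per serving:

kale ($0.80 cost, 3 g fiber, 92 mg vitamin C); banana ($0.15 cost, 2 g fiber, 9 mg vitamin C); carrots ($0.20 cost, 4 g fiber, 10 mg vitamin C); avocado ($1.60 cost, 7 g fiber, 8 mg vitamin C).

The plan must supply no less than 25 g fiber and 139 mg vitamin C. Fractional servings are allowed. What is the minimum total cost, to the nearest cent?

Check every corner: each single food scaled to meet both minima, and each pair solved so both constraints bind.
kale only: max(25/3, 139/92) = 8.333 servings → $6.67.
banana only: max(25/2, 139/9) = 15.44 servings → $2.32.
carrots only: max(25/4, 139/10) = 13.9 servings → $2.78.
avocado only: max(25/7, 139/8) = 17.38 servings → $27.80.
kale + banana with both tight: 0.3376 servings and 11.99 servings → $2.07.
kale + carrots with both tight: 0.9053 servings and 5.571 servings → $1.84.
kale + avocado with both tight: 1.247 servings and 3.037 servings → $5.86.
banana + carrots: the both-tight solution has a negative serving — not a feasible corner.
banana + avocado: intersection lies outside the first quadrant.
carrots + avocado with both targets exact would need a negative amount; discard.
The minimum over all feasible corners is $1.84.

$1.84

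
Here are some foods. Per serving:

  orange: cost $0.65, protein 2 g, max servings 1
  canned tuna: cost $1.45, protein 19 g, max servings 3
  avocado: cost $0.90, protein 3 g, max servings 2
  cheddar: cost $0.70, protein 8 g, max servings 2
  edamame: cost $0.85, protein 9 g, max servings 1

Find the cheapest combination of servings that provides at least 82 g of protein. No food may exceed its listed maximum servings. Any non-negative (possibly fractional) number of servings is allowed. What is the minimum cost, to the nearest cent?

$6.60

Cost per g of protein: canned tuna $0.0763, cheddar $0.0875, edamame $0.0944, avocado $0.3000, orange $0.3250.
Take 3 servings of canned tuna: +57.0 g protein for $4.35 (total $4.35, still need 25.0 g).
Take 2 servings of cheddar: +16.0 g protein for $1.40 (total $5.75, still need 9.0 g).
Take 1 serving of edamame: +9.0 g protein for $0.85 (total $6.60, still need 0.0 g).
Greedy by cheapest-per-g is optimal for a single linear constraint, so the minimum cost is $6.60.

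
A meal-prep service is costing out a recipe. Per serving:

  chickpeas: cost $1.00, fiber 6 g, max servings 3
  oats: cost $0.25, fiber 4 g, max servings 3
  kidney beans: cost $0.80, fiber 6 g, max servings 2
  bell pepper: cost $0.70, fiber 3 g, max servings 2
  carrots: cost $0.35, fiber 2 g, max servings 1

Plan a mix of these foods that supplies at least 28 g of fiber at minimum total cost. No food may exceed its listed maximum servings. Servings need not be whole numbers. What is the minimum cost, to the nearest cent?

Cost per g of fiber: oats $0.0625, kidney beans $0.1333, chickpeas $0.1667, carrots $0.1750, bell pepper $0.2333.
Take 3 servings of oats: +12.0 g fiber for $0.75 (total $0.75, still need 16.0 g).
Take 2 servings of kidney beans: +12.0 g fiber for $1.60 (total $2.35, still need 4.0 g).
Take 0.6667 servings of chickpeas: +4.0 g fiber for $0.67 (total $3.02, still need 0.0 g).
Filling from the cheapest source first is optimal under one linear minimum: $3.02.

$3.02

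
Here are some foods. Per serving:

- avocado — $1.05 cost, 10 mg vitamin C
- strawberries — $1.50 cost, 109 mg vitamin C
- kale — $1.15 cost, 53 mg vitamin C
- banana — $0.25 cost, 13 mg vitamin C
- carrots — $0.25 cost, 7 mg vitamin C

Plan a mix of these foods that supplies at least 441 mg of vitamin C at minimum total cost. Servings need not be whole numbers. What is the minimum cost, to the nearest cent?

$6.07

Cost per mg of vitamin C: strawberries $0.0138, banana $0.0192, kale $0.0217, carrots $0.0357, avocado $0.1050.
With no serving limits, use only strawberries: 441 mg / 109 mg = 4.046 servings × $1.50 = $6.07.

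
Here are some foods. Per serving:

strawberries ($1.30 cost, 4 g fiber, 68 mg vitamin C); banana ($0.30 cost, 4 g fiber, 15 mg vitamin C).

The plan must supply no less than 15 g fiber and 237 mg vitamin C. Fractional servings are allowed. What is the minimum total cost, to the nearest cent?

$4.54

Compare the cost at each extreme point of the feasible region.
strawberries only: max(15/4, 237/68) = 3.75 servings → $4.88.
banana only: max(15/4, 237/15) = 15.8 servings → $4.74.
strawberries + banana with both tight: 3.41 servings and 0.3396 servings → $4.54.
Cheapest feasible corner: $4.54.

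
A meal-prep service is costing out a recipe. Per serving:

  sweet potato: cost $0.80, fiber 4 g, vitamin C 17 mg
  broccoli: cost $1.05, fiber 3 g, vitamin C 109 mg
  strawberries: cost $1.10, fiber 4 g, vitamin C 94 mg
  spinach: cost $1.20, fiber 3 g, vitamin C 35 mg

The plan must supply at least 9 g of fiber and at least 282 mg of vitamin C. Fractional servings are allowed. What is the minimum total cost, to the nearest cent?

$2.89

An LP optimum is at a vertex; with two nutrient constraints at most two foods are used. Check each candidate.
sweet potato only: max(9/4, 282/17) = 16.59 servings → $13.27.
broccoli only: max(9/3, 282/109) = 3 servings → $3.15.
strawberries only: max(9/4, 282/94) = 3 servings → $3.30.
spinach only: max(9/3, 282/35) = 8.057 servings → $9.67.
sweet potato + broccoli with both tight: 0.3506 servings and 2.532 servings → $2.94.
sweet potato + strawberries: intersection lies outside the first quadrant.
sweet potato + spinach: the both-tight solution has a negative serving — not a feasible corner.
broccoli + strawberries with both tight: 1.831 servings and 0.8766 servings → $2.89.
broccoli + spinach with both tight: 2.392 servings and 0.6081 servings → $3.24.
strawberries + spinach: intersection lies outside the first quadrant.
So the least-cost plan costs $2.89.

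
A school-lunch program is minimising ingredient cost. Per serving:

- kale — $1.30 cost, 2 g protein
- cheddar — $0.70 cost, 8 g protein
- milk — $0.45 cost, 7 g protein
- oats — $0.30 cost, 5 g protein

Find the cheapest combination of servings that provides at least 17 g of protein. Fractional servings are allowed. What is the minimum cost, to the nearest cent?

$1.02

Cost per g of protein: oats $0.0600, milk $0.0643, cheddar $0.0875, kale $0.6500.
With no serving limits, use only oats: 17 g / 5 g = 3.4 servings × $0.30 = $1.02.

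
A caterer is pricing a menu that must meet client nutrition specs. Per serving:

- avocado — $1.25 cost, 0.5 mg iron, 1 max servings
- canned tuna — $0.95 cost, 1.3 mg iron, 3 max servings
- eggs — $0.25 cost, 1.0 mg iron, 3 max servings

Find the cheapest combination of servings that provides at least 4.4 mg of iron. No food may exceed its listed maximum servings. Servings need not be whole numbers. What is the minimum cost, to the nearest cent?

$1.77

Cost per mg of iron: eggs $0.2500, canned tuna $0.7308, avocado $2.5000.
Take 3 servings of eggs: +3.0 mg iron for $0.75 (total $0.75, still need 1.4 mg).
Take 1.077 servings of canned tuna: +1.4 mg iron for $1.02 (total $1.77, still need 0.0 mg).
Filling from the cheapest source first is optimal under one linear minimum: $1.77.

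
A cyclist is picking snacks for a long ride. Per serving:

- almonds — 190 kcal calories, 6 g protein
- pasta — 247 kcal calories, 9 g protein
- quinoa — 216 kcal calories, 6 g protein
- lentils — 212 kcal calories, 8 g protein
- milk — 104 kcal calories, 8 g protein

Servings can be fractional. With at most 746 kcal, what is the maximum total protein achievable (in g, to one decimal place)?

Protein per kcal: milk 0.07692, lentils 0.03774, pasta 0.03644, almonds 0.03158, quinoa 0.02778.
With no serving limits, spend the whole calories allowance on milk: 746 kcal / 104 kcal × 8 g = 57.4 g.

57.4 g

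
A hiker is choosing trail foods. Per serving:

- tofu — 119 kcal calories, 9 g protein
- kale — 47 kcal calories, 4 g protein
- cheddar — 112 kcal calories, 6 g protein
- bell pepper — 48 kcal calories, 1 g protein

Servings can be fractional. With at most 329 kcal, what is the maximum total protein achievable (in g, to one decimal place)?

Protein per kcal: kale 0.08511, tofu 0.07563, cheddar 0.05357, bell pepper 0.02083.
With no serving limits, spend the whole calories allowance on kale: 329 kcal / 47 kcal × 4 g = 28.0 g.

28.0 g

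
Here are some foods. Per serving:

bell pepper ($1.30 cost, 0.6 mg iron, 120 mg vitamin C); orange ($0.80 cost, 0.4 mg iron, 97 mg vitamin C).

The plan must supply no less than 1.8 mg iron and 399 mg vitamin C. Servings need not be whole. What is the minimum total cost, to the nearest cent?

$3.60

A basic optimal solution has at most two foods positive. Try each food alone and each pair with both targets met exactly.
bell pepper only: max(1.8/0.6, 399/120) = 3.325 servings → $4.32.
orange only: max(1.8/0.4, 399/97) = 4.5 servings → $3.60.
bell pepper + orange with both tight: 1.471 servings and 2.294 servings → $3.75.
The minimum over all feasible corners is $3.60.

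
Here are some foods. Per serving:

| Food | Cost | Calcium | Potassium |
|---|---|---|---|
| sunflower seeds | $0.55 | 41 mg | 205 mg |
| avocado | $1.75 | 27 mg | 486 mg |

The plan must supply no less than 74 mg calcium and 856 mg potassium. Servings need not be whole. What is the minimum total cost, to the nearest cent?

$2.30

Two binding constraints pin down two serving amounts, so the optimal mix uses at most two foods. The candidates are each food alone (scaled to the tighter of calcium/potassium) and each pair with both constraints tight.
sunflower seeds only: max(74/41, 856/205) = 4.176 servings → $2.30.
avocado only: max(74/27, 856/486) = 2.741 servings → $4.80.
sunflower seeds + avocado with both tight: 0.8931 servings and 1.385 servings → $2.91.
So the least-cost plan costs $2.30.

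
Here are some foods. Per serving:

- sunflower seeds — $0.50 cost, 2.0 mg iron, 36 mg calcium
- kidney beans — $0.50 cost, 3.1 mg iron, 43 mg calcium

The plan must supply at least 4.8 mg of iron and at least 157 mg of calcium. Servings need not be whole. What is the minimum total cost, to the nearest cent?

For a min-cost LP with two ≥-constraints, a basic feasible solution has at most two positive variables.
sunflower seeds only: max(4.8/2.0, 157/36) = 4.361 servings → $2.18.
kidney beans only: max(4.8/3.1, 157/43) = 3.651 servings → $1.83.
sunflower seeds + kidney beans with both targets exact would need a negative amount; discard.
So the least-cost plan costs $1.83.

$1.83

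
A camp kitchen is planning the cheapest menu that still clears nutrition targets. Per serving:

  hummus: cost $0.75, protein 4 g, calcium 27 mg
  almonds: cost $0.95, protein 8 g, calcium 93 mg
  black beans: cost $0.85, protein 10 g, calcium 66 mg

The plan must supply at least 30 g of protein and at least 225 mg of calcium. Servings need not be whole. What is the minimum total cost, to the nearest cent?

$2.73

Two binding constraints pin down two serving amounts, so the optimal mix uses at most two foods. The candidates are each food alone (scaled to the tighter of protein/calcium) and each pair with both constraints tight.
hummus only: max(30/4, 225/27) = 8.333 servings → $6.25.
almonds only: max(30/8, 225/93) = 3.75 servings → $3.56.
black beans only: max(30/10, 225/66) = 3.409 servings → $2.90.
hummus + almonds with both tight: 6.346 servings and 0.5769 servings → $5.31.
hummus + black beans: the both-tight solution has a negative serving — not a feasible corner.
almonds + black beans with both tight: 0.6716 servings and 2.463 servings → $2.73.
The minimum over all feasible corners is $2.73.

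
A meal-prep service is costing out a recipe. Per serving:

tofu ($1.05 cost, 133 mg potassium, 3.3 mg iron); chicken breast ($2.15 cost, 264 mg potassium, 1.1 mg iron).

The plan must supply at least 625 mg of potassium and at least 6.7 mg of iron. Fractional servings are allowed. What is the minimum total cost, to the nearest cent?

This is a tiny linear program; its minimum lies at a vertex of the feasible set. List the vertices and price them.
tofu only: max(625/133, 6.7/3.3) = 4.699 servings → $4.93.
chicken breast only: max(625/264, 6.7/1.1) = 6.091 servings → $13.10.
tofu + chicken breast with both tight: 1.492 servings and 1.616 servings → $5.04.
Cheapest feasible corner: $4.93.

$4.93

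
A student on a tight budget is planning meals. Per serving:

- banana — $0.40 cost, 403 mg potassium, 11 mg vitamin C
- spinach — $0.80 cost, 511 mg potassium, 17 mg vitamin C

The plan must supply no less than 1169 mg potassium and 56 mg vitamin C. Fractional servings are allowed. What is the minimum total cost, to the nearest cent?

banana only: max(1169/403, 56/11) = 5.091 servings → $2.04.
spinach only: max(1169/511, 56/17) = 3.294 servings → $2.64.
banana + spinach with both targets exact would need a negative amount; discard.
The minimum over all feasible corners is $2.04.

$2.04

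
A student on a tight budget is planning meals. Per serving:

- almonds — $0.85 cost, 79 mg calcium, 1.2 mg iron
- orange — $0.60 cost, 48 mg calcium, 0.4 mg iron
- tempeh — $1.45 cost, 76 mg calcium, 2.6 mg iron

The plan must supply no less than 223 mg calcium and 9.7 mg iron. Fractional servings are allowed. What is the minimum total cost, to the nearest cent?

$5.41

Minimising a linear cost over {calcium ≥ 223, iron ≥ 9.7, servings ≥ 0} — the optimum is at a vertex, using one or two foods.
almonds only: max(223/79, 9.7/1.2) = 8.083 servings → $6.87.
orange only: max(223/48, 9.7/0.4) = 24.25 servings → $14.55.
tempeh only: max(223/76, 9.7/2.6) = 3.731 servings → $5.41.
almonds + orange: intersection lies outside the first quadrant.
almonds + tempeh: the both-tight solution has a negative serving — not a feasible corner.
orange + tempeh with both targets exact would need a negative amount; discard.
So the least-cost plan costs $5.41.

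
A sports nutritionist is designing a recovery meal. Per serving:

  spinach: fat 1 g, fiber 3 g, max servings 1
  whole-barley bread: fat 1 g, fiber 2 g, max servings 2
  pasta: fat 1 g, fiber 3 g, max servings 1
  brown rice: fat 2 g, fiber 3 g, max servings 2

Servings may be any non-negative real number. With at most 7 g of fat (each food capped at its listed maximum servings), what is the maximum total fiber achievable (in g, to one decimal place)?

Fiber per g fat: spinach 3, pasta 3, whole-barley bread 2, brown rice 1.5.
Take 1 serving of spinach: uses 1 g fat, +3.0 g fiber (running total 3.0 g).
Take 1 serving of pasta: uses 1 g fat, +3.0 g fiber (running total 6.0 g).
Take 2 servings of whole-barley bread: uses 2 g fat, +4.0 g fiber (running total 10.0 g).
Take 1.5 servings of brown rice: uses 3 g fat, +4.5 g fiber (running total 14.5 g).
Greedy by best ratio exhausts the fat allowance optimally: 14.5 g.

14.5 g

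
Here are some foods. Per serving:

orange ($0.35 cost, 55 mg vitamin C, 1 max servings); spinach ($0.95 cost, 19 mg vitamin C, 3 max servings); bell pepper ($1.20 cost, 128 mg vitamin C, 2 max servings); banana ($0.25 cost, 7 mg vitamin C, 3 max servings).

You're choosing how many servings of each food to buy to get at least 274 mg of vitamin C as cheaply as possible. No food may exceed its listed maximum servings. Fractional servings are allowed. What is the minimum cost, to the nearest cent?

$2.40

Cost per mg of vitamin C: orange $0.0064, bell pepper $0.0094, banana $0.0357, spinach $0.0500.
Take 1 serving of orange: +55.0 mg vitamin C for $0.35 (total $0.35, still need 219.0 mg).
Take 1.711 servings of bell pepper: +219.0 mg vitamin C for $2.05 (total $2.40, still need 0.0 mg).
Filling from the cheapest source first is optimal under one linear minimum: $2.40.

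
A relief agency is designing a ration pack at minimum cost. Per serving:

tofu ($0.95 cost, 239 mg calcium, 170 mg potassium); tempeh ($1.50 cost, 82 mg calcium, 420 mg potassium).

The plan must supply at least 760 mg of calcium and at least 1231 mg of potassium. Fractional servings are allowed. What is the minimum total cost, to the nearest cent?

$5.26

A basic optimal solution has at most two foods positive. Try each food alone and each pair with both targets met exactly.
tofu only: max(760/239, 1231/170) = 7.241 servings → $6.88.
tempeh only: max(760/82, 1231/420) = 9.268 servings → $13.90.
tofu + tempeh with both tight: 2.525 servings and 1.909 servings → $5.26.
Cheapest feasible corner: $5.26.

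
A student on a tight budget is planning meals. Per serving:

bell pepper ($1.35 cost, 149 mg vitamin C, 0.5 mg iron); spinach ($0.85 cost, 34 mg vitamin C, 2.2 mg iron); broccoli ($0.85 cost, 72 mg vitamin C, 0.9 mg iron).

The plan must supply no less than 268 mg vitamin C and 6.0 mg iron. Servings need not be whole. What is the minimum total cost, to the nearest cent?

$3.75

bell pepper only: max(268/149, 6.0/0.5) = 12 servings → $16.20.
spinach only: max(268/34, 6.0/2.2) = 7.882 servings → $6.70.
broccoli only: max(268/72, 6.0/0.9) = 6.667 servings → $5.67.
bell pepper + spinach with both tight: 1.241 servings and 2.445 servings → $3.75.
bell pepper + broccoli with both targets exact would need a negative amount; discard.
spinach + broccoli with both tight: 1.493 servings and 3.017 servings → $3.83.
So the least-cost plan costs $3.75.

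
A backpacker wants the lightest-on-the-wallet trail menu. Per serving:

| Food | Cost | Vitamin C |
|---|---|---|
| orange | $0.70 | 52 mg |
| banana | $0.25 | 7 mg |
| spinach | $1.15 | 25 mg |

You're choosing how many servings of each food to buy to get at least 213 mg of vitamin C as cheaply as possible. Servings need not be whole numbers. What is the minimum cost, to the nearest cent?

Cost per mg of vitamin C: orange $0.0135, banana $0.0357, spinach $0.0460.
With no serving limits, use only orange: 213 mg / 52 mg = 4.096 servings × $0.70 = $2.87.

$2.87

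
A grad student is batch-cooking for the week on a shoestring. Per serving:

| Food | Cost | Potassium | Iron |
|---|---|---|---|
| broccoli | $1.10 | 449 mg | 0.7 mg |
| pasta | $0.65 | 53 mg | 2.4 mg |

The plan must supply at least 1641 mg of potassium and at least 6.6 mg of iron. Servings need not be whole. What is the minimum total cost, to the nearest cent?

$4.93

Compare the cost at each extreme point of the feasible region.
broccoli only: max(1641/449, 6.6/0.7) = 9.429 servings → $10.37.
pasta only: max(1641/53, 6.6/2.4) = 30.96 servings → $20.13.
broccoli + pasta with both tight: 3.449 servings and 1.744 servings → $4.93.
Cheapest feasible corner: $4.93.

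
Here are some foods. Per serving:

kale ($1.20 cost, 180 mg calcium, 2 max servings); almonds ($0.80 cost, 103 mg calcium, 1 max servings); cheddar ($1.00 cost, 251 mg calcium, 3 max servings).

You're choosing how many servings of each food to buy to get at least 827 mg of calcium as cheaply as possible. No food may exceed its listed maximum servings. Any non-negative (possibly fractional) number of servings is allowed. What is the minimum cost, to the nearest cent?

$3.49

Cost per mg of calcium: cheddar $0.0040, kale $0.0067, almonds $0.0078.
Take 3 servings of cheddar: +753.0 mg calcium for $3.00 (total $3.00, still need 74.0 mg).
Take 0.4111 servings of kale: +74.0 mg calcium for $0.49 (total $3.49, still need 0.0 mg).
Filling from the cheapest source first is optimal under one linear minimum: $3.49.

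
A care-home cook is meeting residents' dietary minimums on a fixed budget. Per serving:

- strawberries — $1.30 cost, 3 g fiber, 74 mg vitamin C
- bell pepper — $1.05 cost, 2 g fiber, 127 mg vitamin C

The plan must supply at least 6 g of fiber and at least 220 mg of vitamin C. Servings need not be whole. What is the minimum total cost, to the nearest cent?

$2.77

Compare the cost at each extreme point of the feasible region.
strawberries only: max(6/3, 220/74) = 2.973 servings → $3.86.
bell pepper only: max(6/2, 220/127) = 3 servings → $3.15.
strawberries + bell pepper with both tight: 1.382 servings and 0.927 servings → $2.77.
Cheapest feasible corner: $2.77.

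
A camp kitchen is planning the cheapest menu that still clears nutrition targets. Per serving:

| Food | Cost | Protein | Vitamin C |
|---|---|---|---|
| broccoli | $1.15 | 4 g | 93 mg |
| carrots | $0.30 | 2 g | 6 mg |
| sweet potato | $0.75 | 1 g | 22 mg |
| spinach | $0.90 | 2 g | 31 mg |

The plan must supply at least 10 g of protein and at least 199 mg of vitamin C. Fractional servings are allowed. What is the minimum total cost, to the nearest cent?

$2.65

Minimising a linear cost over {protein ≥ 10, vitamin C ≥ 199, servings ≥ 0} — the optimum is at a vertex, using one or two foods.
broccoli only: max(10/4, 199/93) = 2.5 servings → $2.88.
carrots only: max(10/2, 199/6) = 33.17 servings → $9.95.
sweet potato only: max(10/1, 199/22) = 10 servings → $7.50.
spinach only: max(10/2, 199/31) = 6.419 servings → $5.78.
broccoli + carrots with both tight: 2.086 servings and 0.8272 servings → $2.65.
broccoli + sweet potato with both targets exact would need a negative amount; discard.
broccoli + spinach with both tight: 1.419 servings and 2.161 servings → $3.58.
carrots + sweet potato with both tight: 0.5526 servings and 8.895 servings → $6.84.
carrots + spinach: intersection lies outside the first quadrant.
sweet potato + spinach with both tight: 6.769 servings and 1.615 servings → $6.53.
Cheapest feasible corner: $2.65.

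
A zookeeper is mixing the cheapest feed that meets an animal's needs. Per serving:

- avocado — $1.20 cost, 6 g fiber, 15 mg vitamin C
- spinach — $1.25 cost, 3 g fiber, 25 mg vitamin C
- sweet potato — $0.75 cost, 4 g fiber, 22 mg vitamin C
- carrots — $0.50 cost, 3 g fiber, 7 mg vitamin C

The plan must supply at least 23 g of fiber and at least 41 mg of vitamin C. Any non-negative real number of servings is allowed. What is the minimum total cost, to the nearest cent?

$3.83

An LP optimum is at a vertex; with two nutrient constraints at most two foods are used. Check each candidate.
avocado only: max(23/6, 41/15) = 3.833 servings → $4.60.
spinach only: max(23/3, 41/25) = 7.667 servings → $9.58.
sweet potato only: max(23/4, 41/22) = 5.75 servings → $4.31.
carrots only: max(23/3, 41/7) = 7.667 servings → $3.83.
avocado + spinach: intersection lies outside the first quadrant.
avocado + sweet potato: the both-tight solution has a negative serving — not a feasible corner.
avocado + carrots with both targets exact would need a negative amount; discard.
spinach + sweet potato with both targets exact would need a negative amount; discard.
spinach + carrots: intersection lies outside the first quadrant.
sweet potato + carrots: the both-tight solution has a negative serving — not a feasible corner.
So the least-cost plan costs $3.83.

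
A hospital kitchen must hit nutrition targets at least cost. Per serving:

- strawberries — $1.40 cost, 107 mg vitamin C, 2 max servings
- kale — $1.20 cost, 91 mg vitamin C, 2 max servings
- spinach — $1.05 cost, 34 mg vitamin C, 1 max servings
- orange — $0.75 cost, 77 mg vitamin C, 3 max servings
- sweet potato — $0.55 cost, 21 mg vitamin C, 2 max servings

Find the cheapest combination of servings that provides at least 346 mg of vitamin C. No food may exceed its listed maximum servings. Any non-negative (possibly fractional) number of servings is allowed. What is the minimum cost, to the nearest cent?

$3.75

Cost per mg of vitamin C: orange $0.0097, strawberries $0.0131, kale $0.0132, sweet potato $0.0262, spinach $0.0309.
Take 3 servings of orange: +231.0 mg vitamin C for $2.25 (total $2.25, still need 115.0 mg).
Take 1.075 servings of strawberries: +115.0 mg vitamin C for $1.50 (total $3.75, still need 0.0 mg).
Greedy by cheapest-per-mg is optimal for a single linear constraint, so the minimum cost is $3.75.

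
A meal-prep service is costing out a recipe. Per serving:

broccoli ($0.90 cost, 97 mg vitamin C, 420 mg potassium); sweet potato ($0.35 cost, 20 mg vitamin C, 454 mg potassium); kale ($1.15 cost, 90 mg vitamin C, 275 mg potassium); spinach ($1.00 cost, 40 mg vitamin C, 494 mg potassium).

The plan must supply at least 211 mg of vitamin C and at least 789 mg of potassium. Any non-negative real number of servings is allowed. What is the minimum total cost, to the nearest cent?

$1.96

The cheapest plan sits at a corner of the feasible region — with two constraints it uses at most two foods.
broccoli only: max(211/97, 789/420) = 2.175 servings → $1.96.
sweet potato only: max(211/20, 789/454) = 10.55 servings → $3.69.
kale only: max(211/90, 789/275) = 2.869 servings → $3.30.
spinach only: max(211/40, 789/494) = 5.275 servings → $5.28.
broccoli + sweet potato: the both-tight solution has a negative serving — not a feasible corner.
broccoli + kale with both tight: 1.167 servings and 1.086 servings → $2.30.
broccoli + spinach with both targets exact would need a negative amount; discard.
sweet potato + kale with both tight: 0.3672 servings and 2.263 servings → $2.73.
sweet potato + spinach: the both-tight solution has a negative serving — not a feasible corner.
kale + spinach with both tight: 2.172 servings and 0.3881 servings → $2.89.
So the least-cost plan costs $1.96.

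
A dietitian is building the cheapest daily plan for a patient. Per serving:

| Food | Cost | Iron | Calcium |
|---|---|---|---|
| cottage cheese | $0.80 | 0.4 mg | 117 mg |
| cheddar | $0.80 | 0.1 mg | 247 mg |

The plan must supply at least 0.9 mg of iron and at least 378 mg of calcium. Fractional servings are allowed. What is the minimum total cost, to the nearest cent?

An LP optimum is at a vertex; with two nutrient constraints at most two foods are used. Check each candidate.
cottage cheese only: max(0.9/0.4, 378/117) = 3.231 servings → $2.58.
cheddar only: max(0.9/0.1, 378/247) = 9 servings → $7.20.
cottage cheese + cheddar with both tight: 2.118 servings and 0.527 servings → $2.12.
The minimum over all feasible corners is $2.12.

$2.12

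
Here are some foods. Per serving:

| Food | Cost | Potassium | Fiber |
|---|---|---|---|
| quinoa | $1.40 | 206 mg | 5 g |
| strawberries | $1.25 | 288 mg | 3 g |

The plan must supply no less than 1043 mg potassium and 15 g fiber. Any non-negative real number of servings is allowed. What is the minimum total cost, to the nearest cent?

quinoa only: max(1043/206, 15/5) = 5.063 servings → $7.09.
strawberries only: max(1043/288, 15/3) = 5 servings → $6.25.
quinoa + strawberries with both tight: 1.449 servings and 2.585 servings → $5.26.
The minimum over all feasible corners is $5.26.

$5.26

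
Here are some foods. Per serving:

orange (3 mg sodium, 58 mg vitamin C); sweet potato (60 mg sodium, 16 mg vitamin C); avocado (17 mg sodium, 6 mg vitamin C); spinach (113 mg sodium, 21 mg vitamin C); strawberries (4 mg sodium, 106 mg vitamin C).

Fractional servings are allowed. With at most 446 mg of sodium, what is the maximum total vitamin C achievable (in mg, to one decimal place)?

Vitamin C per mg sodium: strawberries 26.5, orange 19.33, avocado 0.3529, sweet potato 0.2667, spinach 0.1858.
With no serving limits, spend the whole sodium allowance on strawberries: 446 mg / 4 mg × 106 mg = 11819.0 mg.

11819.0 mg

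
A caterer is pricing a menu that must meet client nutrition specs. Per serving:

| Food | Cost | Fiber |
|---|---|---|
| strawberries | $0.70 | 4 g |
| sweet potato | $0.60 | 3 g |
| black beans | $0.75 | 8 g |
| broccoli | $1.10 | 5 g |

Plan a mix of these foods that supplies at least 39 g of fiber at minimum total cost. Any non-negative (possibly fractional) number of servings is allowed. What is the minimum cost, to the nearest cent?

$3.66

Cost per g of fiber: black beans $0.0938, strawberries $0.1750, sweet potato $0.2000, broccoli $0.2200.
With no serving limits, use only black beans: 39 g / 8 g = 4.875 servings × $0.75 = $3.66.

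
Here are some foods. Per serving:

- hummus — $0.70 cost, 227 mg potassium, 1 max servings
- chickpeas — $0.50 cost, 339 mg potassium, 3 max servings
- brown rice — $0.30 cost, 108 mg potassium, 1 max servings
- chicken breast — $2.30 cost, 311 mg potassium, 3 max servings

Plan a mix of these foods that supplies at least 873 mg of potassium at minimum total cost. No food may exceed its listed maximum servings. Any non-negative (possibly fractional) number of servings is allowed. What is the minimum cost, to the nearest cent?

Cost per mg of potassium: chickpeas $0.0015, brown rice $0.0028, hummus $0.0031, chicken breast $0.0074.
Take 2.575 servings of chickpeas: +873.0 mg potassium for $1.29 (total $1.29, still need 0.0 mg).
Greedy by cheapest-per-mg is optimal for a single linear constraint, so the minimum cost is $1.29.

$1.29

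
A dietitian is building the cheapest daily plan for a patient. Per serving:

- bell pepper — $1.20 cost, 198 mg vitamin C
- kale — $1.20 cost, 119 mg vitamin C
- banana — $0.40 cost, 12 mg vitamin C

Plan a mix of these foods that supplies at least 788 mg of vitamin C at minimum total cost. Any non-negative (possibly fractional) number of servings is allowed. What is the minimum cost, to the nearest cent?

$4.78

Cost per mg of vitamin C: bell pepper $0.0061, kale $0.0101, banana $0.0333.
With no serving limits, use only bell pepper: 788 mg / 198 mg = 3.98 servings × $1.20 = $4.78.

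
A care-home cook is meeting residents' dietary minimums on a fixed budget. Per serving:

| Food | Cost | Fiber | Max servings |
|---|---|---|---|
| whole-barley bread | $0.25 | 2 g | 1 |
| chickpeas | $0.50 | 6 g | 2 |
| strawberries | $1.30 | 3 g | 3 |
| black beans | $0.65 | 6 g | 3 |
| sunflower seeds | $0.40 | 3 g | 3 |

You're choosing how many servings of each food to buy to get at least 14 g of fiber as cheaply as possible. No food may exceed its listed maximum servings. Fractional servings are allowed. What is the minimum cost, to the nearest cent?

$1.22

Cost per g of fiber: chickpeas $0.0833, black beans $0.1083, whole-barley bread $0.1250, sunflower seeds $0.1333, strawberries $0.4333.
Take 2 servings of chickpeas: +12.0 g fiber for $1.00 (total $1.00, still need 2.0 g).
Take 0.3333 servings of black beans: +2.0 g fiber for $0.22 (total $1.22, still need 0.0 g).
Filling from the cheapest source first is optimal under one linear minimum: $1.22.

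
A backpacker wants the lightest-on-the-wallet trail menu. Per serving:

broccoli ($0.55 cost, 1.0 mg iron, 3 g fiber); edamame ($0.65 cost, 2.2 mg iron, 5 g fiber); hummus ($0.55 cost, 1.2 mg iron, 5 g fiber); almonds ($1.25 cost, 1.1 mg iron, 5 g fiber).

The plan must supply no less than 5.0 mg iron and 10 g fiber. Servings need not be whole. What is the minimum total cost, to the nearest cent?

For a min-cost LP with two ≥-constraints, a basic feasible solution has at most two positive variables.
broccoli only: max(5.0/1.0, 10/3) = 5 servings → $2.75.
edamame only: max(5.0/2.2, 10/5) = 2.273 servings → $1.48.
hummus only: max(5.0/1.2, 10/5) = 4.167 servings → $2.29.
almonds only: max(5.0/1.1, 10/5) = 4.545 servings → $5.68.
broccoli + edamame with both targets exact would need a negative amount; discard.
broccoli + hummus: intersection lies outside the first quadrant.
broccoli + almonds: the both-tight solution has a negative serving — not a feasible corner.
edamame + hummus: intersection lies outside the first quadrant.
edamame + almonds: the both-tight solution has a negative serving — not a feasible corner.
hummus + almonds: intersection lies outside the first quadrant.
So the least-cost plan costs $1.48.

$1.48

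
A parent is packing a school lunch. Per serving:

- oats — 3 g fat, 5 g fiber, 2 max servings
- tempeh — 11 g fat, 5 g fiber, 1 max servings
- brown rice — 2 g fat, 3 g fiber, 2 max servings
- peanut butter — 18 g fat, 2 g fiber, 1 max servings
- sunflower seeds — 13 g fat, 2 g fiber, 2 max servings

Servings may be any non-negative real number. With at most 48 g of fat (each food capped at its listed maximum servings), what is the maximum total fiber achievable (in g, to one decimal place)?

Fiber per g fat: oats 1.667, brown rice 1.5, tempeh 0.4545, sunflower seeds 0.1538, peanut butter 0.1111.
Take 2 servings of oats: uses 6 g fat, +10.0 g fiber (running total 10.0 g).
Take 2 servings of brown rice: uses 4 g fat, +6.0 g fiber (running total 16.0 g).
Take 1 serving of tempeh: uses 11 g fat, +5.0 g fiber (running total 21.0 g).
Take 2 servings of sunflower seeds: uses 26 g fat, +4.0 g fiber (running total 25.0 g).
Take 0.05556 servings of peanut butter: uses 1 g fat, +0.1 g fiber (running total 25.1 g).
Filling greedily by fiber-per-g fat is optimal for one linear limit, giving 25.1 g.

25.1 g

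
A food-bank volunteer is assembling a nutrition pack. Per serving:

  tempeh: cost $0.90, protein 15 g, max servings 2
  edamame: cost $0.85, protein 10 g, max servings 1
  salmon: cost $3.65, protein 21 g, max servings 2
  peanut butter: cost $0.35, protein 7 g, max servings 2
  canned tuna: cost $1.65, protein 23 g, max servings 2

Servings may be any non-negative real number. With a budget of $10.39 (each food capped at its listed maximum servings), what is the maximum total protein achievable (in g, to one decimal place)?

Protein per dollar: peanut butter 20, tempeh 16.67, canned tuna 13.94, edamame 11.76, salmon 5.753.
Take 2 servings of peanut butter: spends $0.70, +14.0 g protein (running total 14.0 g).
Take 2 servings of tempeh: spends $1.80, +30.0 g protein (running total 44.0 g).
Take 2 servings of canned tuna: spends $3.30, +46.0 g protein (running total 90.0 g).
Take 1 serving of edamame: spends $0.85, +10.0 g protein (running total 100.0 g).
Take 1.025 servings of salmon: spends $3.74, +21.5 g protein (running total 121.5 g).
Filling greedily by protein-per-dollar is optimal for one linear limit, giving 121.5 g.

121.5 g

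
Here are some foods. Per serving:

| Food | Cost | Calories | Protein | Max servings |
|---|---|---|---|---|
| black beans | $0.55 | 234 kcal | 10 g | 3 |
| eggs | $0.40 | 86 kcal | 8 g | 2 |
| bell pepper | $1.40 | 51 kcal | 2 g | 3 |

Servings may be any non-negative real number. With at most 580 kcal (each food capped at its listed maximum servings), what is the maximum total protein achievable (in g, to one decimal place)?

33.4 g

Protein per kcal: eggs 0.09302, black beans 0.04274, bell pepper 0.03922.
Take 2 servings of eggs: uses 172 kcal, +16.0 g protein (running total 16.0 g).
Take 1.744 servings of black beans: uses 408 kcal, +17.4 g protein (running total 33.4 g).
Filling greedily by protein-per-kcal is optimal for one linear limit, giving 33.4 g.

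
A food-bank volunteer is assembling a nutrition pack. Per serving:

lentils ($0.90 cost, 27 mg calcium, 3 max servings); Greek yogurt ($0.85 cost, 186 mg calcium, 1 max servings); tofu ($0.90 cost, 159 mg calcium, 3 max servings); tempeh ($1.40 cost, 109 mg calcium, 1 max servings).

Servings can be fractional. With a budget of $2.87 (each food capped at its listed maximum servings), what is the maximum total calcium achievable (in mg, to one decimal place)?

Calcium per dollar: Greek yogurt 218.8, tofu 176.7, tempeh 77.86, lentils 30.
Take 1 serving of Greek yogurt: spends $0.85, +186.0 mg calcium (running total 186.0 mg).
Take 2.244 servings of tofu: spends $2.02, +356.9 mg calcium (running total 542.9 mg).
Filling greedily by calcium-per-dollar is optimal for one linear limit, giving 542.9 mg.

542.9 mg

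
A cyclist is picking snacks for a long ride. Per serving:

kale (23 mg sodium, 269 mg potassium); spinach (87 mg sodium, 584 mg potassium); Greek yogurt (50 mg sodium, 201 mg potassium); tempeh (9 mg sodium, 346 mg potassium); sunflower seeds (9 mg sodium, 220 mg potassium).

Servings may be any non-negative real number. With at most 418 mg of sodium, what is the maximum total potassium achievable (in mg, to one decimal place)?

16069.8 mg

Potassium per mg sodium: tempeh 38.44, sunflower seeds 24.44, kale 11.7, spinach 6.713, Greek yogurt 4.02.
With no serving limits, spend the whole sodium allowance on tempeh: 418 mg / 9 mg × 346 mg = 16069.8 mg.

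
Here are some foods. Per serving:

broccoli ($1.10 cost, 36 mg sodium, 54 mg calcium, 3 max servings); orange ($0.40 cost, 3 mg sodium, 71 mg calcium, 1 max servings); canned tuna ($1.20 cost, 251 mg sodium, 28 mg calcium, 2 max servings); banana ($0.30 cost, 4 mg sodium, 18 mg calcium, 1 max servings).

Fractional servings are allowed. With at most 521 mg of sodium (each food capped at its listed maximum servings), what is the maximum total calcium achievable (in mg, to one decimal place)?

Calcium per mg sodium: orange 23.67, banana 4.5, broccoli 1.5, canned tuna 0.1116.
Take 1 serving of orange: uses 3 mg sodium, +71.0 mg calcium (running total 71.0 mg).
Take 1 serving of banana: uses 4 mg sodium, +18.0 mg calcium (running total 89.0 mg).
Take 3 servings of broccoli: uses 108 mg sodium, +162.0 mg calcium (running total 251.0 mg).
Take 1.618 servings of canned tuna: uses 406 mg sodium, +45.3 mg calcium (running total 296.3 mg).
Filling greedily by calcium-per-mg sodium is optimal for one linear limit, giving 296.3 mg.

296.3 mg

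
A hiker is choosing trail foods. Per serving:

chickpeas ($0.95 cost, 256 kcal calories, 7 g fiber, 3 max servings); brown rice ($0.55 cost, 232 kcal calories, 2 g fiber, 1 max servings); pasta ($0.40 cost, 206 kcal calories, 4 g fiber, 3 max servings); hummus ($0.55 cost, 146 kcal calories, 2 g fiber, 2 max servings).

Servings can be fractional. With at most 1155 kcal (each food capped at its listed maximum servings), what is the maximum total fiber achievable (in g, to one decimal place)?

28.5 g

Fiber per kcal: chickpeas 0.02734, pasta 0.01942, hummus 0.0137, brown rice 0.008621.
Take 3 servings of chickpeas: uses 768 kcal, +21.0 g fiber (running total 21.0 g).
Take 1.879 servings of pasta: uses 387 kcal, +7.5 g fiber (running total 28.5 g).
Filling greedily by fiber-per-kcal is optimal for one linear limit, giving 28.5 g.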